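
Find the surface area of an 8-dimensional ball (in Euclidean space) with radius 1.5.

S = n·V_n(r)/r = 8·V_8(1.5)/1.5 (volume-to-surface relation), giving 729·π^4/128 ≈ 554.775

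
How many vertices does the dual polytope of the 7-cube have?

The 7-dimensional cross-polytope has 2n = 2·7 = 14 vertices.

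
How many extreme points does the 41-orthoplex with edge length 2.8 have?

The vertices are ±e_1, ..., ±e_41, so there are 2·41 = 82.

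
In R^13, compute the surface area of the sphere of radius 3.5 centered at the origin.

The surface area of an n-ball is 2π^(n/2) r^(n-1) / Γ(n/2). For n=13, r=3.5: 1977326743·π^6/47520 ≈ 4.00038e+07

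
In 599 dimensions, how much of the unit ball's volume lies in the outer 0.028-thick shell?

Shell fraction = 1 - (1-0.028)^599 ≈ 0.9999999591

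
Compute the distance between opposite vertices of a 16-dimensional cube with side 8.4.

The space diagonal of an n-cube of side s is s√n. Here 8.4·√16 = 33.6.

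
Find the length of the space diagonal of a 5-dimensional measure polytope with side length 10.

d = √(10² + 10² + ... + 10²) [5 terms] = √(5·10²) = 10√5 ≈ 22.3607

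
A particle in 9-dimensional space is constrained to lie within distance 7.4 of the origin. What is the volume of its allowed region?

Volume = π^{9/2}·(7.4)^9/Γ(11/2) ≈ 2.19484e+08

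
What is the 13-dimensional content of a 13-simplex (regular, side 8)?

V = (8^13 / 13!) · √((13+1) / 2^13) ≈ 3.64971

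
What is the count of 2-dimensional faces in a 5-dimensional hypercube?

Number of 2-faces = C(5,2) · 2^(5-2) = 10 · 8 = 80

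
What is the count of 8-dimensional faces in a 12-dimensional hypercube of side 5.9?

Number of 8-faces = C(12,8) · 2^(12-8) = 495 · 16 = 7920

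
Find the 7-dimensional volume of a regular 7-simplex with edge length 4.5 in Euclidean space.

For a regular n-simplex with edge a, V = (a^n / n!)·√((n+1)/2^n). With a=4.5, n=7: V ≈ 1.85352.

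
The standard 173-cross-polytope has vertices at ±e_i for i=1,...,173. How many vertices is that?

The 173-dimensional cross-polytope has 2n = 2·173 = 346 vertices.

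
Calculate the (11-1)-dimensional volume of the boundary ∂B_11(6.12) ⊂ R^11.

The surface area of an n-ball is 2π^(n/2) r^(n-1) / Γ(n/2). For n=11, r=6.12: 1.52761e+09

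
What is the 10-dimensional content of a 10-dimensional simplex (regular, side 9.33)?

V_10 = √(11) · 9.33^10 / (10! · 2^(10/2)) ≈ 142.758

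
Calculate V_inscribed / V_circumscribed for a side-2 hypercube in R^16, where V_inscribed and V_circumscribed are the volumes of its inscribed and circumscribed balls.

V_in/V_out = n^(-n/2) = 16^(-16/2) ≈ 2.32831e-10.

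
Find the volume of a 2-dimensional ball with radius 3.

The n-ball volume is π^(n/2)·r^n/Γ(n/2+1). With n=2, r=3: V = 9·π ≈ 28.2743.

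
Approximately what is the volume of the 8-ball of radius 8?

Volume = π^{8/2}·(8)^8/Γ(5) = 2097152·π^4/3 ≈ 6.80939e+07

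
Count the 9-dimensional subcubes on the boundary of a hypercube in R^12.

Choose 9 of 12 axes to span the face (C(12,9) = 220 ways), then fix each of the remaining 3 coordinates at one of its two extreme values (2^3 = 8 ways): 220·8 = 1760.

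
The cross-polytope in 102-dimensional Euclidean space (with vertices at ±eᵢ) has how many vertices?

Number of vertices = 2n = 204.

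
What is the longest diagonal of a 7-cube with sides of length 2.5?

The space diagonal of an n-cube of side s is s√n. Here 2.5·√7 ≈ 6.61438.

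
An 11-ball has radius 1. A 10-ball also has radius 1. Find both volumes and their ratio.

V_11(1) ≈ 1.8841. V_10(1) ≈ 2.55016. Ratio V_11/V_10 ≈ 0.7388.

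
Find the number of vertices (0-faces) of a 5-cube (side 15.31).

An n-cube has C(n,k)·2^(n-k) k-faces. Here C(5,0)·2^5 = 1·32 = 32.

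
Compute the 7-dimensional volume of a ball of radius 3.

Volume = π^{7/2}·(3)^7/Γ(9/2) = 11664·π^3/35 ≈ 10333.1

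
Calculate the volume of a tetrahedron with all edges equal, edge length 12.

Volume = (√2/12) · 12³ = 203.647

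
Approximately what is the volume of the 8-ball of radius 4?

V_8(4) = π^(8/2) · (4)^8 / Γ(8/2 + 1) = 8192·π^4/3 ≈ 265992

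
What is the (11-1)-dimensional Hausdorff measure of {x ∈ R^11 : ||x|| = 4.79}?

|∂B_11(4.79)| ≈ 1.31781e+08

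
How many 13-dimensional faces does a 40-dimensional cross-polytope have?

An n-cross-polytope has 2^(k+1)·C(n,k+1) k-faces. Here 2^14·C(40,14) = 16384·23206929840 = 380222338498560.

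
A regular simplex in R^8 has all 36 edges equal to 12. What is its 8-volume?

V_8 = √(9) · 12^8 / (8! · 2^(8/2)) ≈ 1999.54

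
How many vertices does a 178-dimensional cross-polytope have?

Number of vertices = 2n = 356.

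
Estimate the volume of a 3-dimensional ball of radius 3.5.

V = 343·π/6 ≈ 179.594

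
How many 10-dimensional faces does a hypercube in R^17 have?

Number of 10-faces = C(17,10) · 2^(17-10) = 19448 · 128 = 2489344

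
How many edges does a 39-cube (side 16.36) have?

An n-cube has n·2^(n-1) edges. With n = 39: 39·274877906944 = 10720238370816.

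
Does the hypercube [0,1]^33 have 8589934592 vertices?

True. The 33-cube has 2^33 = 8589934592 vertices.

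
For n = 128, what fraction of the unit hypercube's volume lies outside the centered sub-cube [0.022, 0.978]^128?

Shell fraction = 1 - (1-0.044)^128 ≈ 0.996848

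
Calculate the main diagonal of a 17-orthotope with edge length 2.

Diagonal = √17 · 2 ≈ 8.24621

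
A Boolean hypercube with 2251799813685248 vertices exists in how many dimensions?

The n-cube has 2^n vertices, and 2251799813685248 = 2^51, so n = 51.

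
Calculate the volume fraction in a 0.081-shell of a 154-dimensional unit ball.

V(inner)/V(outer) = ((1-0.081)/1)^154 ≈ 2.242e-06, so the shell fraction is 0.9999977582.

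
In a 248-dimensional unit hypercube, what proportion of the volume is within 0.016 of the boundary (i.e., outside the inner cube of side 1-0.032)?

1 - (1 - 2·0.016)^248 = 1 - 0.968^248 ≈ 0.999686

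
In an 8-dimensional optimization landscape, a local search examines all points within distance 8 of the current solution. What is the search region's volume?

The n-ball volume is π^(n/2)·r^n/Γ(n/2+1). With n=8, r=8: V = 2097152·π^4/3 ≈ 6.80939e+07.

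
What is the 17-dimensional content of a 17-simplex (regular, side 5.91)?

Volume = 5.91^17 · √(18/2^17) / 17! ≈ 0.00043132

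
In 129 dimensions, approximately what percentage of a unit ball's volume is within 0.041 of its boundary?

1 - (1-0.041)^129 ≈ 0.995486 ≈ 99.55%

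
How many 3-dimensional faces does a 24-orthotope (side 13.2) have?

f_3(24-cube) = (24 choose 3) · 2^21 = 4244635648.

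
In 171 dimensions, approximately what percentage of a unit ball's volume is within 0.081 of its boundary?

1 - (1-0.081)^171 ≈ 0.9999994667 ≈ 99.999947%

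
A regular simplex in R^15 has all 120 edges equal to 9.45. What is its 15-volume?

V_15 = √(16) · 9.45^15 / (15! · 2^(15/2)) ≈ 7.2329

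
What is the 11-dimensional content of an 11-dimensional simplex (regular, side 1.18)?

Volume = 1.18^11 · √(12/2^11) / 11! ≈ 1.18433e-08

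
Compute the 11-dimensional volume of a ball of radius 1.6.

V_11(1.6) = π^(11/2) · (1.6)^11 / Γ(11/2 + 1) ≈ 331.455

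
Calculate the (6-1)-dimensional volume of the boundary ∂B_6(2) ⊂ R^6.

The surface area of an n-ball is 2π^(n/2) r^(n-1) / Γ(n/2). For n=6, r=2: 32·π^3 ≈ 992.201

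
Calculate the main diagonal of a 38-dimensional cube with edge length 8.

||(8,8,...,8)|| = √(38)·8 ≈ 49.3153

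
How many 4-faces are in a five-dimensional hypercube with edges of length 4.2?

Choose 4 of 5 axes to span the face (C(5,4) = 5 ways), then fix each of the remaining 1 coordinate at one of its two extreme values (2^1 = 2 ways): 5·2 = 10.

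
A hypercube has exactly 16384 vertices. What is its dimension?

Since 2^n = 16384, we have n = 14.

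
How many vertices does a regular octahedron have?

Number of vertices = 2n = 6.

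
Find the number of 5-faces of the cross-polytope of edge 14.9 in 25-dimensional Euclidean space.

An n-cross-polytope has 2^(k+1)·C(n,k+1) k-faces. Here 2^6·C(25,6) = 64·177100 = 11334400.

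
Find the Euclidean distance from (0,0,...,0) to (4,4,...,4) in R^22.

The space diagonal of an n-cube of side s is s√n. Here 4·√22 ≈ 18.7617.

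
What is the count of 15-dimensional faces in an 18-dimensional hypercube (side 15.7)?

Choose 15 of 18 axes to span the face (C(18,15) = 816 ways), then fix each of the remaining 3 coordinates at one of its two extreme values (2^3 = 8 ways): 816·8 = 6528.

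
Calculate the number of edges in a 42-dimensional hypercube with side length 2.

Each of the 2^42 = 4398046511104 vertices has degree 42; total edges = 42·2^42/2 = 92358976733184.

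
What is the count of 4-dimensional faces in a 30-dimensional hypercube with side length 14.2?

f_4(30-cube) = (30 choose 4) · 2^26 = 1839118417920.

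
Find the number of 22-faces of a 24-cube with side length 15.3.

An n-cube has C(n,k)·2^(n-k) k-faces. Here C(24,22)·2^2 = 276·4 = 1104.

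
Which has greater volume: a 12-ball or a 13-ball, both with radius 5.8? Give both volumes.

V_12(5.8) ≈ 1.9351e+09. V_13(5.8) ≈ 7.6543e+09. The 13-ball is larger.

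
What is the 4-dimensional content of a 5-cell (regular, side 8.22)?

V_4 = √(5) · 8.22^4 / (4! · 2^(4/2)) ≈ 106.341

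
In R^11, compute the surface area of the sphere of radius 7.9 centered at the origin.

S = n·V_n(r)/r = 11·V_11(7.9)/7.9 (volume-to-surface relation), giving 1.96231e+10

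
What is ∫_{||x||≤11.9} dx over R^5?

V_5(11.9) = π^(5/2) · (11.9)^5 / Γ(5/2 + 1) ≈ 1.25613e+06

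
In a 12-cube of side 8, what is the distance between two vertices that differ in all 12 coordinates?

The space diagonal of an n-cube of side s is s√n. Here 8·√12 ≈ 27.7128.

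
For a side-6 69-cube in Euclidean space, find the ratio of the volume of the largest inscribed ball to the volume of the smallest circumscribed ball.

The radii are 6/2 and 6√69/2, so the volume ratio is (1/√69)^69 = 69^{-69/2} ≈ 3.62833e-64.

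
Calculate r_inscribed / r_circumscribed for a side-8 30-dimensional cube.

r_in = 8/2 (half the side); r_out = 8√30/2 (half the diagonal). Ratio = 1/√30 ≈ 0.182574.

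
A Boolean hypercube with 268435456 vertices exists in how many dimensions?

Since 2^n = 268435456, we have n = 28.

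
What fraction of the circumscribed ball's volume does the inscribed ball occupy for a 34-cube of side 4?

Volume scales as r^n, and r_in/r_out = 1/√34, giving (1/√34)^34 ≈ 9.22271e-27.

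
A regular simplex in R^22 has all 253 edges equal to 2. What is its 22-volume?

Volume = 2^22 · √(23/2^22) / 22! ≈ 8.73831e-18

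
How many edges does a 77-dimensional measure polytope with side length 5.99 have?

An n-cube has n·2^(n-1) edges. With n = 77: 77·75557863725914323419136 = 5817955506895402903273472.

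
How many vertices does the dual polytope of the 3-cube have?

Number of vertices = 2n = 6.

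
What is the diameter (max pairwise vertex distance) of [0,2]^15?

d = √(2² + 2² + ... + 2²) [15 terms] = √(15·2²) = 2√15 ≈ 7.74597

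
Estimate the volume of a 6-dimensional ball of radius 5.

V = 15625·π^3/6 ≈ 80745.5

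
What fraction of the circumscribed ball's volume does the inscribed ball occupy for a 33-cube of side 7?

The radii are 7/2 and 7√33/2, so the volume ratio is (1/√33)^33 = 33^{-33/2} ≈ 8.80076e-26.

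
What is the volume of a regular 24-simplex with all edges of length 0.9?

V_24 = √(25) · 0.9^24 / (24! · 2^(24/2)) ≈ 1.56937e-28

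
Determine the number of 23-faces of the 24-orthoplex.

An n-cross-polytope has 2^(k+1)·C(n,k+1) k-faces. Here 2^24·C(24,24) = 16777216·1 = 16777216.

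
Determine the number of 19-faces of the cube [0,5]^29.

Choose 19 of 29 axes to span the face (C(29,19) = 20030010 ways), then fix each of the remaining 10 coordinates at one of its two extreme values (2^10 = 1024 ways): 20030010·1024 = 20510730240.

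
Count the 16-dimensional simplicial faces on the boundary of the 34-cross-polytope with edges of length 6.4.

f_16(34-orthoplex) = 2^17 · (34 choose 17) = 305870434467840.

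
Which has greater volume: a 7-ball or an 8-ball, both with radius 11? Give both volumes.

V_7(11) ≈ 9.20723e+07. V_8(11) ≈ 8.70021e+08. The 8-ball is larger.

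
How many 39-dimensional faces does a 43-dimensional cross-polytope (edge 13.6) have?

An n-cross-polytope has 2^(k+1)·C(n,k+1) k-faces. Here 2^40·C(43,40) = 1099511627776·12341 = 13569072998383616.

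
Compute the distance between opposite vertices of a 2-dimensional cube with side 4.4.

d = √(4.4² + 4.4² + ... + 4.4²) [2 terms] = √(2·4.4²) = 4.4√2 ≈ 6.22254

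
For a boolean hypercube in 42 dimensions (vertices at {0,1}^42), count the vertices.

An n-cube has 2^n vertices; for n = 42 that is 2^42 = 4398046511104.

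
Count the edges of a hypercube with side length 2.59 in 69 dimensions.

The 69-cube has n·2^(n-1) = 69·2^68 = 69·295147905179352825856 = 20365205457375344984064 edges.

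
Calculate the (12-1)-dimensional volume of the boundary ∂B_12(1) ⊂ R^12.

The surface area of an n-ball is 2π^(n/2) r^(n-1) / Γ(n/2). For n=12, r=1: π^6/60 ≈ 16.0232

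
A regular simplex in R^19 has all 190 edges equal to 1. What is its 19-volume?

Volume = 1^19 · √(20/2^19) / 19! ≈ 5.07733e-20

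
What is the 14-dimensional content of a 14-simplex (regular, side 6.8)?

Volume = 6.8^14 · √(15/2^14) / 14! ≈ 0.156874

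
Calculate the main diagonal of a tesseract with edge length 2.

The space diagonal of an n-cube of side s is s√n. Here 2·√4 = 4.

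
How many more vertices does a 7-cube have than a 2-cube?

The 7-cube has 2^7 = 128 vertices. The 2-cube has 2^2 = 4 vertices. Difference: 128 - 4 = 124.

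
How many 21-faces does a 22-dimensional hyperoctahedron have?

Number of 21-faces = 2^(21+1) · C(22,21+1) = 4194304 · 1 = 4194304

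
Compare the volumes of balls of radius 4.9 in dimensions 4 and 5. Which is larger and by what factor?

V_4(4.9) ≈ 2844.82, V_5(4.9) ≈ 14868.9. The 5-ball is larger by a factor of 5.227.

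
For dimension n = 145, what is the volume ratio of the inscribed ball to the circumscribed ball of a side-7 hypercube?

V_in / V_out = (r_in/r_out)^145 = (1/√145)^145 = 145^(-145/2) ≈ 1.99903e-157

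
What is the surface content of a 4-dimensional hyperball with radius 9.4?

S = n·V_n(r)/r = 4·V_4(9.4)/9.4 (volume-to-surface relation), giving 16395.1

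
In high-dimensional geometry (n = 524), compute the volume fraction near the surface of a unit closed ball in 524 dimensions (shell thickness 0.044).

1 - (1-0.044)^524 ≈ 1 - 5.754e-11 ≈ (100 - 5.75e-09)%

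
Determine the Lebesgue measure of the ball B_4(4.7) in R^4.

V_4(4.7) = π^(4/2) · (4.7)^4 / Γ(4/2 + 1) ≈ 2408.03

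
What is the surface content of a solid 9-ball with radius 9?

S_9(9) = 2·π^(9/2)·(9)^8 / Γ(9/2) = 459165024·π^4/35 ≈ 1.27791e+09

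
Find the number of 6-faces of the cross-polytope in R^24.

An n-cross-polytope has 2^(k+1)·C(n,k+1) k-faces. Here 2^7·C(24,7) = 128·346104 = 44301312.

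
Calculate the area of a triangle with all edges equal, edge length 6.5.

Area = (√3/4) · 6.5² = 18.2948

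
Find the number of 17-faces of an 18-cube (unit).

An n-cube has C(n,k)·2^(n-k) k-faces. Here C(18,17)·2^1 = 18·2 = 36.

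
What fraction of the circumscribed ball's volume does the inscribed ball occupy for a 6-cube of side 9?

The radii are 9/2 and 9√6/2, so the volume ratio is (1/√6)^6 = 6^{-6/2} ≈ 0.00462963.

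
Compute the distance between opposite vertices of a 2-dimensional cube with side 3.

The space diagonal of an n-cube of side s is s√n. Here 3·√2 ≈ 4.24264.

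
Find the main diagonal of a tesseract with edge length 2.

||(2,2,...,2)|| = √(4)·2 = 4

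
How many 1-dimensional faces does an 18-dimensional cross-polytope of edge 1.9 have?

Number of 1-faces = 2^(1+1) · C(18,1+1) = 4 · 153 = 612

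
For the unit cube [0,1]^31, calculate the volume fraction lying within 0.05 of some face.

1 - (1 - 2·0.05)^31 = 1 - 0.9^31 ≈ 0.961848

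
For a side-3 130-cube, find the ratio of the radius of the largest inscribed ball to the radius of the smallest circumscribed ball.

r_in / r_out = (3/2) / (3√130/2) = 1/√130 ≈ 0.0877058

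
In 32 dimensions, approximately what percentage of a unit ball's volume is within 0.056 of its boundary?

1 - (1-0.056)^32 ≈ 0.841837 ≈ 84.18%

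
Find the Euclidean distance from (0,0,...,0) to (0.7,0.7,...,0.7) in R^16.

Diagonal = √16 · 0.7 = 2.8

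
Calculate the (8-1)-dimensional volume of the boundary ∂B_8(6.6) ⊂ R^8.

The surface area of an n-ball is 2π^(n/2) r^(n-1) / Γ(n/2). For n=8, r=6.6: 1.77127e+07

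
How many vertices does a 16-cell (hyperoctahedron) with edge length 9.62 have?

The vertices are ±e_1, ..., ±e_4, so there are 2·4 = 8.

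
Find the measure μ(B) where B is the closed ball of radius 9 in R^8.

The n-ball volume is π^(n/2)·r^n/Γ(n/2+1). With n=8, r=9: V = 14348907·π^4/8 ≈ 1.74714e+08.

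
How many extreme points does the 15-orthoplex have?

The vertices are ±e_1, ..., ±e_15, so there are 2·15 = 30.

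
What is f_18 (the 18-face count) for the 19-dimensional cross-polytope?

Each 18-face is the convex hull of 19 vertices, one chosen as ±e_i from each of 19 distinct axes: 2^19·C(19,19) = 524288.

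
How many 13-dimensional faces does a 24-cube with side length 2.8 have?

An n-cube has C(n,k)·2^(n-k) k-faces. Here C(24,13)·2^11 = 2496144·2048 = 5112102912.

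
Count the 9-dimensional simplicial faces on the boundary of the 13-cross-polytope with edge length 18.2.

Each 9-face is the convex hull of 10 vertices, one chosen as ±e_i from each of 10 distinct axes: 2^10·C(13,10) = 292864.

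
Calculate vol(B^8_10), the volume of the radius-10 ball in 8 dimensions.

V_8(10) = π^(8/2) · (10)^8 / Γ(8/2 + 1) = 12500000·π^4/3 ≈ 4.05871e+08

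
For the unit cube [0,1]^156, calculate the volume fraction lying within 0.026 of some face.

The inner cube has side 1-2·0.026 = 0.948 and volume (0.948)^156 ≈ 0.000241, so the shell holds 0.999759 of the volume.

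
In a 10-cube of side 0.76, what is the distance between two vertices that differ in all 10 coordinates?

The space diagonal of an n-cube of side s is s√n. Here 0.76·√10 ≈ 2.40333.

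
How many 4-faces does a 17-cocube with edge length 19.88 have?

f_4(17-orthoplex) = 2^5 · (17 choose 5) = 198016.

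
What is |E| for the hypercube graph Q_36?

Each of the 2^36 = 68719476736 vertices has degree 36; total edges = 36·2^36/2 = 1236950581248.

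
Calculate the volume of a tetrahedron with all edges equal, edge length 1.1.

Volume = (√2/12) · 1.1³ = 0.15686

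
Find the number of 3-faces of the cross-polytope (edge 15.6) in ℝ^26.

Number of 3-faces = 2^(3+1) · C(26,3+1) = 16 · 14950 = 239200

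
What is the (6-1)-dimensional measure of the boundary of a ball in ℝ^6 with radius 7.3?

S = n·V_n(r)/r = 6·V_6(7.3)/7.3 (volume-to-surface relation), giving 642782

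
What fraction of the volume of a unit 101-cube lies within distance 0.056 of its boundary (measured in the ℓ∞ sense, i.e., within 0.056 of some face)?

The inner cube has side 1-2·0.056 = 0.888 and volume (0.888)^101 ≈ 6.162e-06, so the shell holds 0.999994 of the volume.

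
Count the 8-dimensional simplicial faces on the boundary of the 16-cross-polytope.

An n-cross-polytope has 2^(k+1)·C(n,k+1) k-faces. Here 2^9·C(16,9) = 512·11440 = 5857280.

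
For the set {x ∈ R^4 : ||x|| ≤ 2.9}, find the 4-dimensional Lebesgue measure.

The n-ball volume is π^(n/2)·r^n/Γ(n/2+1). With n=4, r=2.9: V ≈ 349.029.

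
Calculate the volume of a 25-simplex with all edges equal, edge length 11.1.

V = (11.1^25 / 25!) · √((25+1) / 2^25) ≈ 0.00770975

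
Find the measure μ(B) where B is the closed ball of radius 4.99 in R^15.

V_15(4.99) = π^(15/2) · (4.99)^15 / Γ(15/2 + 1) ≈ 1.12964e+10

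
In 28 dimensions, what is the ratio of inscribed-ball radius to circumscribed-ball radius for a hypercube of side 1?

r_in / r_out = (1/2) / (1√28/2) = 1/√28 ≈ 0.188982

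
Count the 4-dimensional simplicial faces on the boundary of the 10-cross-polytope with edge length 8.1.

f_4(10-orthoplex) = 2^5 · (10 choose 5) = 8064.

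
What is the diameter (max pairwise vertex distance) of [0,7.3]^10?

||(7.3,7.3,...,7.3)|| = √(10)·7.3 ≈ 23.0846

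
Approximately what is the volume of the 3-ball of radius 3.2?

The n-ball volume is π^(n/2)·r^n/Γ(n/2+1). With n=3, r=3.2: V ≈ 137.258.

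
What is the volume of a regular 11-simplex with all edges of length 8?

V_11 = √(12) · 8^11 / (11! · 2^(11/2)) ≈ 16.4725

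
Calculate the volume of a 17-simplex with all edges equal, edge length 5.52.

Volume = 5.52^17 · √(18/2^17) / 17! ≈ 0.000135138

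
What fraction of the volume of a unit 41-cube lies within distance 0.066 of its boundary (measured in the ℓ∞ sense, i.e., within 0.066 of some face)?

1 - (1 - 2·0.066)^41 = 1 - 0.868^41 ≈ 0.996985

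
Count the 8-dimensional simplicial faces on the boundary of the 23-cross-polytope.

f_8(23-orthoplex) = 2^9 · (23 choose 9) = 418401280.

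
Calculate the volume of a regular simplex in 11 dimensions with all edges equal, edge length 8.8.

V_11 = √(12) · 8.8^11 / (11! · 2^(11/2)) ≈ 46.998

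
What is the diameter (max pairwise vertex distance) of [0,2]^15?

The space diagonal of an n-cube of side s is s√n. Here 2·√15 ≈ 7.74597.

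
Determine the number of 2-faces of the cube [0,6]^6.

An n-cube has C(n,k)·2^(n-k) k-faces. Here C(6,2)·2^4 = 15·16 = 240.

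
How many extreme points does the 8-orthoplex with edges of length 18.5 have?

Number of vertices = 2n = 16.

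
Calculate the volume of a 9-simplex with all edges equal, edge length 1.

V_9 = √(10) · 1^9 / (9! · 2^(9/2)) ≈ 3.85125e-07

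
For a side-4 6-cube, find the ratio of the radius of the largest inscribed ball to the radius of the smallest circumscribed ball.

r_in = 4/2 (half the side); r_out = 4√6/2 (half the diagonal). Ratio = 1/√6 ≈ 0.408248.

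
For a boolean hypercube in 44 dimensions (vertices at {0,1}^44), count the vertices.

An n-cube has 2^n vertices; for n = 44 that is 2^44 = 17592186044416.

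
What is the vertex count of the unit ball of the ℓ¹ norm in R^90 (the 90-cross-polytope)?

An n-cross-polytope has 2n vertices; here n = 90, giving 180.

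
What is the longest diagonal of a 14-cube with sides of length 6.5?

The space diagonal of an n-cube of side s is s√n. Here 6.5·√14 ≈ 24.3208.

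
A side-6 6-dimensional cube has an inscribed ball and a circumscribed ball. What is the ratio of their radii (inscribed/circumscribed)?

r_in = 6/2 (half the side); r_out = 6√6/2 (half the diagonal). Ratio = 1/√6 ≈ 0.408248.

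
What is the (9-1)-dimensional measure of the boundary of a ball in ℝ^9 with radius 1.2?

The surface area of an n-ball is 2π^(n/2) r^(n-1) / Γ(n/2). For n=9, r=1.2: 127.647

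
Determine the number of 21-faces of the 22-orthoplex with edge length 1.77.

f_21(22-orthoplex) = 2^22 · (22 choose 22) = 4194304.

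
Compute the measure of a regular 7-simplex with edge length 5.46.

V = (5.46^7 / 7!) · √((7+1) / 2^7) ≈ 7.1756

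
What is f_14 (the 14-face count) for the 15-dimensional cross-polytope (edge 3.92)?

f_14(15-orthoplex) = 2^15 · (15 choose 15) = 32768.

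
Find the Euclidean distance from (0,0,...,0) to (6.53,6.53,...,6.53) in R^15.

Diagonal = √15 · 6.53 ≈ 25.2906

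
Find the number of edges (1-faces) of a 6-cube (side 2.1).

Number of 1-faces = C(6,1) · 2^(6-1) = 6 · 32 = 192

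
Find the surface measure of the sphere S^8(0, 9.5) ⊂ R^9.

S = n·V_n(r)/r = 9·V_9(9.5)/9.5 (volume-to-surface relation), giving 16983563041·π^4/840 ≈ 1.96947e+09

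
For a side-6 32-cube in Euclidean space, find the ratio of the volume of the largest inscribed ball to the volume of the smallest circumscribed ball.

Volume scales as r^n, and r_in/r_out = 1/√32, giving (1/√32)^32 ≈ 8.27181e-25.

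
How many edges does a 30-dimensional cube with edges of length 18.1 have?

An n-cube has n·2^(n-1) edges. With n = 30: 30·536870912 = 16106127360.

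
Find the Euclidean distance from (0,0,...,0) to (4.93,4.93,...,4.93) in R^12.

||(4.93,4.93,...,4.93)|| = √(12)·4.93 ≈ 17.078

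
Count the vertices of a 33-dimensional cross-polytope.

An n-cross-polytope has 2n vertices; here n = 33, giving 66.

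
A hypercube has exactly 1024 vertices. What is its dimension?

2^n = 1024 ⇒ n = log_2(1024) = 10.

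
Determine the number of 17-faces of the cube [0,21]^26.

f_17(26-cube) = (26 choose 17) · 2^9 = 1599769600.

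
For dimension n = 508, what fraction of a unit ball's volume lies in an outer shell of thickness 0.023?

1 - (1-0.023)^508 ≈ 0.999993 ≈ 99.999265%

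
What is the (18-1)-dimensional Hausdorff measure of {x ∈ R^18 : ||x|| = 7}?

S_18(7) = 2·π^(18/2)·(7)^17 / Γ(18/2) = 33232930569601·π^9/2880 ≈ 3.43974e+14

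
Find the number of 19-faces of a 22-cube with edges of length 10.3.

Number of 19-faces = C(22,19) · 2^(22-19) = 1540 · 8 = 12320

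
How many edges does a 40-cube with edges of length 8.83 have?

Each of the 2^40 = 1099511627776 vertices has degree 40; total edges = 40·2^40/2 = 21990232555520.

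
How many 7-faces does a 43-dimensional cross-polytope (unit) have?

Each 7-face is the convex hull of 8 vertices, one chosen as ±e_i from each of 8 distinct axes: 2^8·C(43,8) = 37122179328.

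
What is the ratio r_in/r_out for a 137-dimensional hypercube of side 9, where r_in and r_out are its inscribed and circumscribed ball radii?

For an n-cube of any side s, the inradius is s/2 and the circumradius is s√n/2, so the ratio is 1/√137 ≈ 0.0854358.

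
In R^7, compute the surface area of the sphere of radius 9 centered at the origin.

The surface area of an n-ball is 2π^(n/2) r^(n-1) / Γ(n/2). For n=7, r=9: 2834352·π^3/5 ≈ 1.75765e+07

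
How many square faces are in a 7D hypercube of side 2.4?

Number of 2-faces = C(7,2) · 2^(7-2) = 21 · 32 = 672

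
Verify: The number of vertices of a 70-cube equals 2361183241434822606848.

False. The 70-cube has 2^70 = 1180591620717411303424 vertices.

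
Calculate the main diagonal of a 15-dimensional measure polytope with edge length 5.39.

The space diagonal of an n-cube of side s is s√n. Here 5.39·√15 ≈ 20.8754.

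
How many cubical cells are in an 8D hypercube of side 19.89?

Choose 3 of 8 axes to span the face (C(8,3) = 56 ways), then fix each of the remaining 5 coordinates at one of its two extreme values (2^5 = 32 ways): 56·32 = 1792.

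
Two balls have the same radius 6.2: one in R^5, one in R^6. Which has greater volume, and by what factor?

V_5(6.2) ≈ 48223.3, V_6(6.2) ≈ 293527. The 6-ball is larger by a factor of 6.087.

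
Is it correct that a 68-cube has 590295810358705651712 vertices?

False. The 68-cube has 2^68 = 295147905179352825856 vertices.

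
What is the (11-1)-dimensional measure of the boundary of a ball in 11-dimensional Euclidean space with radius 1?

S = n·V_n(r)/r = 11·V_11(1)/1 (volume-to-surface relation), giving 64·π^5/945 ≈ 20.7251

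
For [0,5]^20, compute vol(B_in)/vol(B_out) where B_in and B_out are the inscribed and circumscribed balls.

V_in / V_out = (r_in/r_out)^20 = (1/√20)^20 = 20^(-20/2) ≈ 9.76562e-14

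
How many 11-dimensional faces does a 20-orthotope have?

f_11(20-cube) = (20 choose 11) · 2^9 = 85995520.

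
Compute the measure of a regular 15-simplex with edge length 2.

V = (2^15 / 15!) · √((15+1) / 2^15) ≈ 5.53714e-10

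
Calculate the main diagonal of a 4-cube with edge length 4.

||(4,4,...,4)|| = √(4)·4 = 8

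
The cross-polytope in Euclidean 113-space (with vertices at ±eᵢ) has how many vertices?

The vertices are ±e_1, ..., ±e_113, so there are 2·113 = 226.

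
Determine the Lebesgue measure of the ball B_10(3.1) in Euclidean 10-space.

V_10(3.1) = π^(10/2) · (3.1)^10 / Γ(10/2 + 1) ≈ 209019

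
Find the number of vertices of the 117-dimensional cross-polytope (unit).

The 117-dimensional cross-polytope has 2n = 2·117 = 234 vertices.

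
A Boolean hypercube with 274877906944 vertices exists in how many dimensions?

The n-cube has 2^n vertices, and 274877906944 = 2^38, so n = 38.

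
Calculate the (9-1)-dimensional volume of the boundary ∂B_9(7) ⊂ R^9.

S_9(7) = 2·π^(9/2)·(7)^8 / Γ(9/2) = 26353376·π^4/15 ≈ 1.71137e+08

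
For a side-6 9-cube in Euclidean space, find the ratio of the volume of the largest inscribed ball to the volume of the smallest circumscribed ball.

V_in / V_out = (r_in/r_out)^9 = (1/√9)^9 = 9^(-9/2) ≈ 5.08053e-05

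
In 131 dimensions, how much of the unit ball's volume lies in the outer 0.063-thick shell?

1 - (1-0.063)^131 ≈ 0.999801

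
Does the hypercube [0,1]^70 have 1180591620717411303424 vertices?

True. The 70-cube has 2^70 = 1180591620717411303424 vertices.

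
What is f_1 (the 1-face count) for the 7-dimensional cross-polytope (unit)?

An n-cross-polytope has 2^(k+1)·C(n,k+1) k-faces. Here 2^2·C(7,2) = 4·21 = 84.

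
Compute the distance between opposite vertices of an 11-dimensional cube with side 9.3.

Diagonal = √11 · 9.3 ≈ 30.8446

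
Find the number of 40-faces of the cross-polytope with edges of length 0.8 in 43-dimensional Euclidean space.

Number of 40-faces = 2^(40+1) · C(43,40+1) = 2199023255552 · 903 = 1985717999763456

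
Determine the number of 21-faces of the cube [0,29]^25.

f_21(25-cube) = (25 choose 21) · 2^4 = 202400.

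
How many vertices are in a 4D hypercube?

f_0(4-cube) = (4 choose 0) · 2^4 = 16.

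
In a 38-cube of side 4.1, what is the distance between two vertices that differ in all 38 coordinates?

The space diagonal of an n-cube of side s is s√n. Here 4.1·√38 ≈ 25.2741.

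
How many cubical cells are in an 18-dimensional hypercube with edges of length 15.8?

An n-cube has C(n,k)·2^(n-k) k-faces. Here C(18,3)·2^15 = 816·32768 = 26738688.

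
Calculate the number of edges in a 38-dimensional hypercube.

Each of the 2^38 = 274877906944 vertices has degree 38; total edges = 38·2^38/2 = 5222680231936.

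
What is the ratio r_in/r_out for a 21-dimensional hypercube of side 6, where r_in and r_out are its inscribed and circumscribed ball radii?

Ratio = (s/2)/(s√21/2) = 21^(-1/2) ≈ 0.218218.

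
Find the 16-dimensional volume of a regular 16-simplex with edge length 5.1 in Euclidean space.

Volume = 5.1^16 · √(17/2^16) / 16! ≈ 0.000161246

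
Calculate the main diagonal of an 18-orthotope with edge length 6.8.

Diagonal = √18 · 6.8 ≈ 28.85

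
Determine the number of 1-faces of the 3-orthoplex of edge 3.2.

f_1(3-orthoplex) = 2^2 · (3 choose 2) = 12.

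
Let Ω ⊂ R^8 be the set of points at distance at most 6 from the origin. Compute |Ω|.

The n-ball volume is π^(n/2)·r^n/Γ(n/2+1). With n=8, r=6: V = 69984·π^4 ≈ 6.81708e+06.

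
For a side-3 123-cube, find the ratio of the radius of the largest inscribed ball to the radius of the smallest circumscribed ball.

r_in = 3/2 (half the side); r_out = 3√123/2 (half the diagonal). Ratio = 1/√123 ≈ 0.090167.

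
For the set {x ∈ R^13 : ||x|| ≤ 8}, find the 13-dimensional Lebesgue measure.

V_13(8) = π^(13/2) · (8)^13 / Γ(13/2 + 1) = 70368744177664·π^6/135135 ≈ 5.00623e+11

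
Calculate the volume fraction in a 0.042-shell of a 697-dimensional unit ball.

Shell fraction = 1 - (1-0.042)^697 ≈ 1 - 1.027e-13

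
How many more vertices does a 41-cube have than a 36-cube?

The 41-cube has 2^41 = 2199023255552 vertices. The 36-cube has 2^36 = 68719476736 vertices. Difference: 2199023255552 - 68719476736 = 2130303778816.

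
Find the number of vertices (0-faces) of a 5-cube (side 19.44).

An n-cube has C(n,k)·2^(n-k) k-faces. Here C(5,0)·2^5 = 1·32 = 32.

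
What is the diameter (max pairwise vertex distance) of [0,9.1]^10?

||(9.1,9.1,...,9.1)|| = √(10)·9.1 ≈ 28.7767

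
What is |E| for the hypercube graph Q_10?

The 10-cube has n·2^(n-1) = 10·2^9 = 10·512 = 5120 edges.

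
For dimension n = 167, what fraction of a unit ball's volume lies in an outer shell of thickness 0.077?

1 - (1-0.077)^167 ≈ 0.9999984559 ≈ 99.999846%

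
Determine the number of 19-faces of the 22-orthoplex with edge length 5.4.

An n-cross-polytope has 2^(k+1)·C(n,k+1) k-faces. Here 2^20·C(22,20) = 1048576·231 = 242221056.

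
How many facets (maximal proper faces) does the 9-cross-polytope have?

Each 8-face is the convex hull of 9 vertices, one chosen as ±e_i from each of 9 distinct axes: 2^9·C(9,9) = 512.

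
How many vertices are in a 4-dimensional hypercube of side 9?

Choose 0 of 4 axes to span the face (C(4,0) = 1 way), then fix each of the remaining 4 coordinates at one of its two extreme values (2^4 = 16 ways): 1·16 = 16.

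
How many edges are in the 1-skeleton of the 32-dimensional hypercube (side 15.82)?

The 32-cube has n·2^(n-1) = 32·2^31 = 32·2147483648 = 68719476736 edges.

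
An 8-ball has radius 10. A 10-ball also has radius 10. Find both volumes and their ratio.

V_8(10) ≈ 4.05871e+08. V_10(10) ≈ 2.55016e+10. Ratio V_8/V_10 ≈ 0.01592.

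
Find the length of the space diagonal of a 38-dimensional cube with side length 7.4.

Diagonal = √38 · 7.4 ≈ 45.6167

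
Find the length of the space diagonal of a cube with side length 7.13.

d = √(7.13² + 7.13² + ... + 7.13²) [3 terms] = √(3·7.13²) = 7.13√3 ≈ 12.3495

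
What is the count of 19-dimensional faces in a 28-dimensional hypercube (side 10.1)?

Number of 19-faces = C(28,19) · 2^(28-19) = 6906900 · 512 = 3536332800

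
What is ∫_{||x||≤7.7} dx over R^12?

V_12(7.7) = π^(12/2) · (7.7)^12 / Γ(12/2 + 1) ≈ 5.80037e+10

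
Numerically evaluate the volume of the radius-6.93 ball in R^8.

Volume = π^{8/2}·(6.93)^8/Γ(5) ≈ 2.15901e+07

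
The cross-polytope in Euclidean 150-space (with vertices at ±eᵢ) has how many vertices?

An n-cross-polytope has 2n vertices; here n = 150, giving 300.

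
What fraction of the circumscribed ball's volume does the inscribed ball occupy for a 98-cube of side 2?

V_in / V_out = (r_in/r_out)^98 = (1/√98)^98 = 98^(-98/2) ≈ 2.69105e-98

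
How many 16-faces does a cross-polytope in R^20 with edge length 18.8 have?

Number of 16-faces = 2^(16+1) · C(20,16+1) = 131072 · 1140 = 149422080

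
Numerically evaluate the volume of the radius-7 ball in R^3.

V = 1372·π/3 ≈ 1436.76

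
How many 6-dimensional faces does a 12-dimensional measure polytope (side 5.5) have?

An n-cube has C(n,k)·2^(n-k) k-faces. Here C(12,6)·2^6 = 924·64 = 59136.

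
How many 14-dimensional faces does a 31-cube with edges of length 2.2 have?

f_14(31-cube) = (31 choose 14) · 2^17 = 34758003916800.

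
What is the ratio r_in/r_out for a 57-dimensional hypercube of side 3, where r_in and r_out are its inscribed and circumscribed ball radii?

Ratio = (s/2)/(s√57/2) = 57^(-1/2) ≈ 0.132453.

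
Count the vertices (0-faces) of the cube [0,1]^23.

The 23-cube has 2^23 = 8388608 vertices.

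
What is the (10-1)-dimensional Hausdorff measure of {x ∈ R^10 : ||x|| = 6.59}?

|∂B_10(6.59)| ≈ 5.97774e+08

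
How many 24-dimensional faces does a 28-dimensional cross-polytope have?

f_24(28-orthoplex) = 2^25 · (28 choose 25) = 109924319232.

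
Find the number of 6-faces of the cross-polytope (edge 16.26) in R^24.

Each 6-face is the convex hull of 7 vertices, one chosen as ±e_i from each of 7 distinct axes: 2^7·C(24,7) = 44301312.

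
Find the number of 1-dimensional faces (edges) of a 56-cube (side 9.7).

The 56-cube has n·2^(n-1) = 56·2^55 = 56·36028797018963968 = 2017612633061982208 edges.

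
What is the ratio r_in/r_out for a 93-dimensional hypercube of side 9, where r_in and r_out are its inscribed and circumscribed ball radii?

Ratio = (s/2)/(s√93/2) = 93^(-1/2) ≈ 0.103695.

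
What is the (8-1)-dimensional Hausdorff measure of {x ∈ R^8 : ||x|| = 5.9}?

|∂B_8(5.9)| ≈ 8.08058e+06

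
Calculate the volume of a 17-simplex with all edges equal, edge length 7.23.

V = (7.23^17 / 17!) · √((17+1) / 2^17) ≈ 0.013279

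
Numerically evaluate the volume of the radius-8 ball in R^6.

V_6(8) = π^(6/2) · (8)^6 / Γ(6/2 + 1) = 131072·π^3/3 ≈ 1.35468e+06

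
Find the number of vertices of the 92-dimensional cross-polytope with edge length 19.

An n-cross-polytope has 2n vertices; here n = 92, giving 184.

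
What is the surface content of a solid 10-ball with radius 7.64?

S = n·V_n(r)/r = 10·V_10(7.64)/7.64 (volume-to-surface relation), giving 2.26156e+09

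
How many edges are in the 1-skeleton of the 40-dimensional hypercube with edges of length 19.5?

The 40-cube has n·2^(n-1) = 40·2^39 = 40·549755813888 = 21990232555520 edges.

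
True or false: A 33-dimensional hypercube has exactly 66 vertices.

False. The 33-cube has 2^33 = 8589934592 vertices.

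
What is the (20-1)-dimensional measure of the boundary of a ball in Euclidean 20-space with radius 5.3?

|∂B_20(5.3)| ≈ 2.97857e+13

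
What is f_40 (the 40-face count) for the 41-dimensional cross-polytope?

An n-cross-polytope has 2^(k+1)·C(n,k+1) k-faces. Here 2^41·C(41,41) = 2199023255552·1 = 2199023255552.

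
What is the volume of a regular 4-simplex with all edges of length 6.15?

Volume = 6.15^4 · √(5/2^4) / 4! ≈ 33.3207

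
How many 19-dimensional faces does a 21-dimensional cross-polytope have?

Each 19-face is the convex hull of 20 vertices, one chosen as ±e_i from each of 20 distinct axes: 2^20·C(21,20) = 22020096.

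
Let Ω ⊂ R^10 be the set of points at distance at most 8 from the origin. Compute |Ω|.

V_10(8) = π^(10/2) · (8)^10 / Γ(10/2 + 1) = 134217728·π^5/15 ≈ 2.73822e+09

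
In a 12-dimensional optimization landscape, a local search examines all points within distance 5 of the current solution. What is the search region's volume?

Volume = π^{12/2}·(5)^12/Γ(7) = 48828125·π^6/144 ≈ 3.25992e+08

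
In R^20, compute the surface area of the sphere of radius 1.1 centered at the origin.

|∂B_20(1.1)| ≈ 3.15665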